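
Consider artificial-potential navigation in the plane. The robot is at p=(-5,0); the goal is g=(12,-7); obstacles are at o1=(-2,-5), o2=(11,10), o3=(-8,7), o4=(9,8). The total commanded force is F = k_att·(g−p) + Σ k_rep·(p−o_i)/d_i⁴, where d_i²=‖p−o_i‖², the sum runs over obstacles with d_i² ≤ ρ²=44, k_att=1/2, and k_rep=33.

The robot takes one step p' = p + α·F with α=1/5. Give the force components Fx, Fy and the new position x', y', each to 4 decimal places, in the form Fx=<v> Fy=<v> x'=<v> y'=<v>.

Fx=8.4144 Fy=-3.3573 x'=-3.3171 y'=-0.6715

F_att = 1/2·(g−p) = 1/2·(17,-7) = (8.5000,-3.5000)
o1: d²=34 ≤ ρ²=44; F_rep = 33·(-3,5)/34² = (-0.0856,0.1427)
o2: d²=356 > ρ²=44 → inactive
o3: d²=58 > ρ²=44 → inactive
o4: d²=260 > ρ²=44 → inactive
F = F_att + ΣF_rep = (8.4144,-3.3573)
p' = p + 1/5·F = (-3.3171,-0.6715)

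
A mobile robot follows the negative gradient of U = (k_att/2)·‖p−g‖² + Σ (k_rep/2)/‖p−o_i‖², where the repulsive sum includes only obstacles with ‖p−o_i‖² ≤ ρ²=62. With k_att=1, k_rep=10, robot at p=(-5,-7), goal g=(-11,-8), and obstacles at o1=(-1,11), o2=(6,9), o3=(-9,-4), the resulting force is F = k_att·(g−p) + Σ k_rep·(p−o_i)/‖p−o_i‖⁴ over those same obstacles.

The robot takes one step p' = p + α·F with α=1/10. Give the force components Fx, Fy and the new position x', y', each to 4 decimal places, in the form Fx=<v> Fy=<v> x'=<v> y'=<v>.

F_att = 1·(g−p) = 1·(-6,-1) = (-6.0000,-1.0000)
o1: d²=340 > ρ²=62 → inactive
o2: d²=377 > ρ²=62 → inactive
o3: d²=25 ≤ ρ²=62; F_rep = 10·(4,-3)/25² = (0.0640,-0.0480)
F = F_att + ΣF_rep = (-5.9360,-1.0480)
p' = p + 1/10·F = (-5.5936,-7.1048)

Fx=-5.9360 Fy=-1.0480 x'=-5.5936 y'=-7.1048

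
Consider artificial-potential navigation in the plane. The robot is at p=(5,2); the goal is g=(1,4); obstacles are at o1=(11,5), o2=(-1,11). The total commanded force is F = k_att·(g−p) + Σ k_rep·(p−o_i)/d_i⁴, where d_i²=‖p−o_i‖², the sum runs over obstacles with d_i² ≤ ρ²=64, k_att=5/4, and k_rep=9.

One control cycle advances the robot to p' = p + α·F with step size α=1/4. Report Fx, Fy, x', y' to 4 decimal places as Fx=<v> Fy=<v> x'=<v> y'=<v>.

F_att = 5/4·(g−p) = 5/4·(-4,2) = (-5.0000,2.5000)
o1: d²=45 ≤ ρ²=64; F_rep = 9·(-6,-3)/45² = (-0.0267,-0.0133)
o2: d²=117 > ρ²=64 → inactive
F = F_att + ΣF_rep = (-5.0267,2.4867)
p' = p + 1/4·F = (3.7433,2.6217)

Fx=-5.0267 Fy=2.4867 x'=3.7433 y'=2.6217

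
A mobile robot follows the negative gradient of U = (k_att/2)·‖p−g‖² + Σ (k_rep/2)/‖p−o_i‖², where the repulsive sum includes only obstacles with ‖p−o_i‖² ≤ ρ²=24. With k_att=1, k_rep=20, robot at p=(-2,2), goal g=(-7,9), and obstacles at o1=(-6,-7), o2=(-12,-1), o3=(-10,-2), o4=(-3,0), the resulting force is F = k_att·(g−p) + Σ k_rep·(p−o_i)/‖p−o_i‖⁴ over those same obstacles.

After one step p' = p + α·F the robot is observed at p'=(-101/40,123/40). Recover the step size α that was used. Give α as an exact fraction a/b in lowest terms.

α = 1/8

F_att = 1·(g−p) = 1·(-5,7) = (-5.0000,7.0000)
o1: d²=97 > ρ²=24 → inactive
o2: d²=109 > ρ²=24 → inactive
o3: d²=80 > ρ²=24 → inactive
o4: d²=5 ≤ ρ²=24; F_rep = 20·(1,2)/5² = (0.8000,1.6000)
F = F_att + ΣF_rep = (-4.2000,8.6000)
Δp = p'−p = (-0.5250,1.0750); α = Δx/Fx = (-21/40) / (-21/5) = 1/8
check: Δy/Fy = (43/40) / (43/5) = 1/8 ✓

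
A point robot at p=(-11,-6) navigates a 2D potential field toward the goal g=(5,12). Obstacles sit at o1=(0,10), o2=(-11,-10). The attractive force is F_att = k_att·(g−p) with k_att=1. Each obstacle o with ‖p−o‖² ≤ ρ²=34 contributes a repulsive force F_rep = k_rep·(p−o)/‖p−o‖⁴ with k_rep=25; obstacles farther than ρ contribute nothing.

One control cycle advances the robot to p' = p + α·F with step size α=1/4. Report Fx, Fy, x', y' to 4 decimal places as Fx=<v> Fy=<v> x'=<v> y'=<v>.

Fx=16.0000 Fy=18.3906 x'=-7.0000 y'=-1.4023

F_att = 1·(g−p) = 1·(16,18) = (16.0000,18.0000)
o1: d²=377 > ρ²=34 → inactive
o2: d²=16 ≤ ρ²=34; F_rep = 25·(0,4)/16² = (0.0000,0.3906)
F = F_att + ΣF_rep = (16.0000,18.3906)
p' = p + 1/4·F = (-7.0000,-1.4023)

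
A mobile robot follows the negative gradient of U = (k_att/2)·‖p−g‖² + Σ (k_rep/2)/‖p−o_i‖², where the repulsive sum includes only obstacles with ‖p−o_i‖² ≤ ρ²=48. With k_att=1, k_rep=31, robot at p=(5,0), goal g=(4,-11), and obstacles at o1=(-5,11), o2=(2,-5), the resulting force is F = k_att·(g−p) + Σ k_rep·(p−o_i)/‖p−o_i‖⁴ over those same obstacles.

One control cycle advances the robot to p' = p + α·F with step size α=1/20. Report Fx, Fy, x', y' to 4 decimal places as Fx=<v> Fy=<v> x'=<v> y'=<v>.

F_att = 1·(g−p) = 1·(-1,-11) = (-1.0000,-11.0000)
o1: d²=221 > ρ²=48 → inactive
o2: d²=34 ≤ ρ²=48; F_rep = 31·(3,5)/34² = (0.0804,0.1341)
F = F_att + ΣF_rep = (-0.9196,-10.8659)
p' = p + 1/20·F = (4.9540,-0.5433)

Fx=-0.9196 Fy=-10.8659 x'=4.9540 y'=-0.5433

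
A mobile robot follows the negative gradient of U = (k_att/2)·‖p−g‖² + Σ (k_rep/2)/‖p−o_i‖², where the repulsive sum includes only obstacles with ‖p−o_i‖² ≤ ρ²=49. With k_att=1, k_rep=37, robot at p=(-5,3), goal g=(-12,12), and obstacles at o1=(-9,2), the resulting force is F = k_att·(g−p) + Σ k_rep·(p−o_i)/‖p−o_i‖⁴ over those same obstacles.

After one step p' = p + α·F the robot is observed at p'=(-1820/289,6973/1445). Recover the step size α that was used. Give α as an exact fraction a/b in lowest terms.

F_att = 1·(g−p) = 1·(-7,9) = (-7.0000,9.0000)
o1: d²=17 ≤ ρ²=49; F_rep = 37·(4,1)/17² = (0.5121,0.1280)
F = F_att + ΣF_rep = (-6.4879,9.1280)
Δp = p'−p = (-1.2976,1.8256); α = Δx/Fx = (-375/289) / (-1875/289) = 1/5
check: Δy/Fy = (2638/1445) / (2638/289) = 1/5 ✓

α = 1/5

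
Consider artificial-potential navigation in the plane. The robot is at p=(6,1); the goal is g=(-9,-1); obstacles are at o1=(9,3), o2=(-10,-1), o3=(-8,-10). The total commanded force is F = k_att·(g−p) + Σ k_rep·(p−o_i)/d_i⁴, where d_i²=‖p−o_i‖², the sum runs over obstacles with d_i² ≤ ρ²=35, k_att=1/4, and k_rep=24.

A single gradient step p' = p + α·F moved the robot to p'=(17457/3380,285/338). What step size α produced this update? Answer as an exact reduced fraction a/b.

α = 1/5

F_att = 1/4·(g−p) = 1/4·(-15,-2) = (-3.7500,-0.5000)
o1: d²=13 ≤ ρ²=35; F_rep = 24·(-3,-2)/13² = (-0.4260,-0.2840)
o2: d²=260 > ρ²=35 → inactive
o3: d²=317 > ρ²=35 → inactive
F = F_att + ΣF_rep = (-4.1760,-0.7840)
Δp = p'−p = (-0.8352,-0.1568); α = Δx/Fx = (-2823/3380) / (-2823/676) = 1/5
check: Δy/Fy = (-53/338) / (-265/338) = 1/5 ✓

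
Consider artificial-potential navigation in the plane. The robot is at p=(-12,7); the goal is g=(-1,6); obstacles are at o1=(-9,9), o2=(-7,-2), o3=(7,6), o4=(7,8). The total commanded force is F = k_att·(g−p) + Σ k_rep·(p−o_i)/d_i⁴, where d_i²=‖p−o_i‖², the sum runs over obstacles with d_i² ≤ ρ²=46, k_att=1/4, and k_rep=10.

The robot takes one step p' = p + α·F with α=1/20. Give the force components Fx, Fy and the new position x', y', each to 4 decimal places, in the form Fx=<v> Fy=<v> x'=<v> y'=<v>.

Fx=2.5725 Fy=-0.3683 x'=-11.8714 y'=6.9816

F_att = 1/4·(g−p) = 1/4·(11,-1) = (2.7500,-0.2500)
o1: d²=13 ≤ ρ²=46; F_rep = 10·(-3,-2)/13² = (-0.1775,-0.1183)
o2: d²=106 > ρ²=46 → inactive
o3: d²=362 > ρ²=46 → inactive
o4: d²=362 > ρ²=46 → inactive
F = F_att + ΣF_rep = (2.5725,-0.3683)
p' = p + 1/20·F = (-11.8714,6.9816)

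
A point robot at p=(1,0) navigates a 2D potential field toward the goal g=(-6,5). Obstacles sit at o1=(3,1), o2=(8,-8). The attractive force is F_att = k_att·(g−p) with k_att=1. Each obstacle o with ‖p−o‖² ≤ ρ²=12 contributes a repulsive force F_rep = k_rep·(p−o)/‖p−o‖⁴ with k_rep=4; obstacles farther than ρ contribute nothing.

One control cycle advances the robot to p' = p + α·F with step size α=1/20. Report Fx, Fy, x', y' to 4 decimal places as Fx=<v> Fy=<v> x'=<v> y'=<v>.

F_att = 1·(g−p) = 1·(-7,5) = (-7.0000,5.0000)
o1: d²=5 ≤ ρ²=12; F_rep = 4·(-2,-1)/5² = (-0.3200,-0.1600)
o2: d²=113 > ρ²=12 → inactive
F = F_att + ΣF_rep = (-7.3200,4.8400)
p' = p + 1/20·F = (0.6340,0.2420)

Fx=-7.3200 Fy=4.8400 x'=0.6340 y'=0.2420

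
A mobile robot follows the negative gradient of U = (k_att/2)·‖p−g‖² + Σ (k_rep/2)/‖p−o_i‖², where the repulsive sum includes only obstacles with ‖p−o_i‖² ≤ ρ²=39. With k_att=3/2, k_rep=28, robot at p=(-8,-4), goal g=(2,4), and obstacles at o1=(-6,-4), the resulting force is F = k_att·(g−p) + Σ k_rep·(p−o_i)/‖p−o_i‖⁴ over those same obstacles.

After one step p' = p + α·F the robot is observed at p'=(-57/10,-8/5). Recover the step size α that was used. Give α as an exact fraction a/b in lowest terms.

α = 1/5

F_att = 3/2·(g−p) = 3/2·(10,8) = (15.0000,12.0000)
o1: d²=4 ≤ ρ²=39; F_rep = 28·(-2,0)/4² = (-3.5000,0.0000)
F = F_att + ΣF_rep = (11.5000,12.0000)
Δp = p'−p = (2.3000,2.4000); α = Δx/Fx = (23/10) / (23/2) = 1/5
check: Δy/Fy = (12/5) / (12) = 1/5 ✓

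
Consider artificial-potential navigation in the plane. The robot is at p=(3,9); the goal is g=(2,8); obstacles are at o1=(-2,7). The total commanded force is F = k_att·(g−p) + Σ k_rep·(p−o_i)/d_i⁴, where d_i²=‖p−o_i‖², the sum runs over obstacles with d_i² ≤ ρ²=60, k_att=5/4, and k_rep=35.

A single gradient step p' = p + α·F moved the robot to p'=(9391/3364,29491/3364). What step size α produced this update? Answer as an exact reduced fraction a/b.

F_att = 5/4·(g−p) = 5/4·(-1,-1) = (-1.2500,-1.2500)
o1: d²=29 ≤ ρ²=60; F_rep = 35·(5,2)/29² = (0.2081,0.0832)
F = F_att + ΣF_rep = (-1.0419,-1.1668)
Δp = p'−p = (-0.2084,-0.2334); α = Δx/Fx = (-701/3364) / (-3505/3364) = 1/5
check: Δy/Fy = (-785/3364) / (-3925/3364) = 1/5 ✓

α = 1/5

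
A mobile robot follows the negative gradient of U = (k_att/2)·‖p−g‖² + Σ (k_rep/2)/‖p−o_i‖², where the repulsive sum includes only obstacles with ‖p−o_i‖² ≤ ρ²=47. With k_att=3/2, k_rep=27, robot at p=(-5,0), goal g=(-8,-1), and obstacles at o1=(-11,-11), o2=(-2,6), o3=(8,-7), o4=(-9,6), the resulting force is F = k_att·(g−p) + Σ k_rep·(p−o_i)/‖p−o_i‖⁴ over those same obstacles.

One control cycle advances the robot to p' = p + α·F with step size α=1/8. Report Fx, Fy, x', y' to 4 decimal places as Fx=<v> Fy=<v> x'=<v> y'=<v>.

Fx=-4.5400 Fy=-1.5800 x'=-5.5675 y'=-0.1975

F_att = 3/2·(g−p) = 3/2·(-3,-1) = (-4.5000,-1.5000)
o1: d²=157 > ρ²=47 → inactive
o2: d²=45 ≤ ρ²=47; F_rep = 27·(-3,-6)/45² = (-0.0400,-0.0800)
o3: d²=218 > ρ²=47 → inactive
o4: d²=52 > ρ²=47 → inactive
F = F_att + ΣF_rep = (-4.5400,-1.5800)
p' = p + 1/8·F = (-5.5675,-0.1975)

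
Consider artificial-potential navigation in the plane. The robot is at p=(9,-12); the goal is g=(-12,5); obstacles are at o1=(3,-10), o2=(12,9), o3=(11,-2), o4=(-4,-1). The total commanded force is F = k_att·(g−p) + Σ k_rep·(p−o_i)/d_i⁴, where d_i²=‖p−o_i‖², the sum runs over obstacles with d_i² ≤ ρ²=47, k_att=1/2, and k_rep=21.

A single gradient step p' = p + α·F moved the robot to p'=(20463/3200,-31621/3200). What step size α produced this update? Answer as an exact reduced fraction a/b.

F_att = 1/2·(g−p) = 1/2·(-21,17) = (-10.5000,8.5000)
o1: d²=40 ≤ ρ²=47; F_rep = 21·(6,-2)/40² = (0.0788,-0.0262)
o2: d²=450 > ρ²=47 → inactive
o3: d²=104 > ρ²=47 → inactive
o4: d²=290 > ρ²=47 → inactive
F = F_att + ΣF_rep = (-10.4213,8.4738)
Δp = p'−p = (-2.6053,2.1184); α = Δx/Fx = (-8337/3200) / (-8337/800) = 1/4
check: Δy/Fy = (6779/3200) / (6779/800) = 1/4 ✓

α = 1/4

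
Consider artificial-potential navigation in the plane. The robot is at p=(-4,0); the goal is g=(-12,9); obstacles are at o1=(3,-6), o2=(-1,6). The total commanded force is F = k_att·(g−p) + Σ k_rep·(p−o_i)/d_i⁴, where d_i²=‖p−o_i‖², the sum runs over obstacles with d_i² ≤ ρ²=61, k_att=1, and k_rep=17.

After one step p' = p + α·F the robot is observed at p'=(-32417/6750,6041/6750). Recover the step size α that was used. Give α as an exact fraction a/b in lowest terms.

F_att = 1·(g−p) = 1·(-8,9) = (-8.0000,9.0000)
o1: d²=85 > ρ²=61 → inactive
o2: d²=45 ≤ ρ²=61; F_rep = 17·(-3,-6)/45² = (-0.0252,-0.0504)
F = F_att + ΣF_rep = (-8.0252,8.9496)
Δp = p'−p = (-0.8025,0.8950); α = Δx/Fx = (-5417/6750) / (-5417/675) = 1/10
check: Δy/Fy = (6041/6750) / (6041/675) = 1/10 ✓

α = 1/10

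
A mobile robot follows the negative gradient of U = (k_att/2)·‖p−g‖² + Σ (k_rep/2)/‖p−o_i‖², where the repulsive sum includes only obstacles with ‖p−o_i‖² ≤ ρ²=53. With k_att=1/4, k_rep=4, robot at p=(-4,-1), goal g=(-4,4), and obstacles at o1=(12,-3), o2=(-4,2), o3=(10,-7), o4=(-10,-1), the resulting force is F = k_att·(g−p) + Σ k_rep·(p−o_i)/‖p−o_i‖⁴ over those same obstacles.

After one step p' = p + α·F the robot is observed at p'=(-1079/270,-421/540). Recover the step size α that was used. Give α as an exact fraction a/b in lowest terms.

F_att = 1/4·(g−p) = 1/4·(0,5) = (0.0000,1.2500)
o1: d²=260 > ρ²=53 → inactive
o2: d²=9 ≤ ρ²=53; F_rep = 4·(0,-3)/9² = (0.0000,-0.1481)
o3: d²=232 > ρ²=53 → inactive
o4: d²=36 ≤ ρ²=53; F_rep = 4·(6,0)/36² = (0.0185,0.0000)
F = F_att + ΣF_rep = (0.0185,1.1019)
Δp = p'−p = (0.0037,0.2204); α = Δx/Fx = (1/270) / (1/54) = 1/5
check: Δy/Fy = (119/540) / (119/108) = 1/5 ✓

α = 1/5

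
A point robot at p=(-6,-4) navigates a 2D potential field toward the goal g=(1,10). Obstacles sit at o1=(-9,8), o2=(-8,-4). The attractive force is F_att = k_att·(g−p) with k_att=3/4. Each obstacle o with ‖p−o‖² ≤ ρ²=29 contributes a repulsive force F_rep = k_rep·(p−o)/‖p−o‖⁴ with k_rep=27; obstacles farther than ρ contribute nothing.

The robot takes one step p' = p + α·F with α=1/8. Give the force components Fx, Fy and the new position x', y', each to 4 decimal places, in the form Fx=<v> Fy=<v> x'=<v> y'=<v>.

F_att = 3/4·(g−p) = 3/4·(7,14) = (5.2500,10.5000)
o1: d²=153 > ρ²=29 → inactive
o2: d²=4 ≤ ρ²=29; F_rep = 27·(2,0)/4² = (3.3750,0.0000)
F = F_att + ΣF_rep = (8.6250,10.5000)
p' = p + 1/8·F = (-4.9219,-2.6875)

Fx=8.6250 Fy=10.5000 x'=-4.9219 y'=-2.6875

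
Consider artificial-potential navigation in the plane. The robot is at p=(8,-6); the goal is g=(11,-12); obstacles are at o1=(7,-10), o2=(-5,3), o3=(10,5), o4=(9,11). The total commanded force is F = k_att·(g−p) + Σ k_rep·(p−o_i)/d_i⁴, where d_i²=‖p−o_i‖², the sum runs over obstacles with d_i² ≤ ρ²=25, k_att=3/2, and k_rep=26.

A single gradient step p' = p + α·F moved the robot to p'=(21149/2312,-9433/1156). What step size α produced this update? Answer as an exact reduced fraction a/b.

α = 1/4

F_att = 3/2·(g−p) = 3/2·(3,-6) = (4.5000,-9.0000)
o1: d²=17 ≤ ρ²=25; F_rep = 26·(1,4)/17² = (0.0900,0.3599)
o2: d²=250 > ρ²=25 → inactive
o3: d²=125 > ρ²=25 → inactive
o4: d²=290 > ρ²=25 → inactive
F = F_att + ΣF_rep = (4.5900,-8.6401)
Δp = p'−p = (1.1475,-2.1600); α = Δx/Fx = (2653/2312) / (2653/578) = 1/4
check: Δy/Fy = (-2497/1156) / (-2497/289) = 1/4 ✓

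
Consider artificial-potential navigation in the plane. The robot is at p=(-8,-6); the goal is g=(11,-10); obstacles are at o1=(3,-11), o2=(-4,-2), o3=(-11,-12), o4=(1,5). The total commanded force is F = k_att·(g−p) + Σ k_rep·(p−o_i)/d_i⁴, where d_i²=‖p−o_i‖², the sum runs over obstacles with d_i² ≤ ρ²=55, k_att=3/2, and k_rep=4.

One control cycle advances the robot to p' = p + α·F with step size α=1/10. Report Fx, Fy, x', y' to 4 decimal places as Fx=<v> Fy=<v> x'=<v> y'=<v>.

Fx=28.4903 Fy=-6.0038 x'=-5.1510 y'=-6.6004

F_att = 3/2·(g−p) = 3/2·(19,-4) = (28.5000,-6.0000)
o1: d²=146 > ρ²=55 → inactive
o2: d²=32 ≤ ρ²=55; F_rep = 4·(-4,-4)/32² = (-0.0156,-0.0156)
o3: d²=45 ≤ ρ²=55; F_rep = 4·(3,6)/45² = (0.0059,0.0119)
o4: d²=202 > ρ²=55 → inactive
F = F_att + ΣF_rep = (28.4903,-6.0038)
p' = p + 1/10·F = (-5.1510,-6.6004)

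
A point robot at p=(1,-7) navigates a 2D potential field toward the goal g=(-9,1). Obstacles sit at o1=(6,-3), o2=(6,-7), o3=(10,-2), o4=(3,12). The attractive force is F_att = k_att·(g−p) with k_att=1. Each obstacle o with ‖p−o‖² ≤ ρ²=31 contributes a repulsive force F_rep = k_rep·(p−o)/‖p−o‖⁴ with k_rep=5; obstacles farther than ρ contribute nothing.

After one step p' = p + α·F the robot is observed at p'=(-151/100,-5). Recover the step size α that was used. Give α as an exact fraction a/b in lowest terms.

α = 1/4

F_att = 1·(g−p) = 1·(-10,8) = (-10.0000,8.0000)
o1: d²=41 > ρ²=31 → inactive
o2: d²=25 ≤ ρ²=31; F_rep = 5·(-5,0)/25² = (-0.0400,0.0000)
o3: d²=106 > ρ²=31 → inactive
o4: d²=365 > ρ²=31 → inactive
F = F_att + ΣF_rep = (-10.0400,8.0000)
Δp = p'−p = (-2.5100,2.0000); α = Δx/Fx = (-251/100) / (-251/25) = 1/4
check: Δy/Fy = (2) / (8) = 1/4 ✓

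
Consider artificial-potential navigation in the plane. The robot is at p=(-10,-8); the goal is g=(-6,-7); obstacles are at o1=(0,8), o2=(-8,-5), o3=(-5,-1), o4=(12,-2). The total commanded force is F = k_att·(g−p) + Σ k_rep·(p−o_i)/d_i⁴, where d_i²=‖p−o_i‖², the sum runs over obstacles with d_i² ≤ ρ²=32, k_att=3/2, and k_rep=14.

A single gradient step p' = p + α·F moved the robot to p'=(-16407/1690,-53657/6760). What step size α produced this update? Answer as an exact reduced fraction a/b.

α = 1/20

F_att = 3/2·(g−p) = 3/2·(4,1) = (6.0000,1.5000)
o1: d²=356 > ρ²=32 → inactive
o2: d²=13 ≤ ρ²=32; F_rep = 14·(-2,-3)/13² = (-0.1657,-0.2485)
o3: d²=74 > ρ²=32 → inactive
o4: d²=520 > ρ²=32 → inactive
F = F_att + ΣF_rep = (5.8343,1.2515)
Δp = p'−p = (0.2917,0.0626); α = Δx/Fx = (493/1690) / (986/169) = 1/20
check: Δy/Fy = (423/6760) / (423/338) = 1/20 ✓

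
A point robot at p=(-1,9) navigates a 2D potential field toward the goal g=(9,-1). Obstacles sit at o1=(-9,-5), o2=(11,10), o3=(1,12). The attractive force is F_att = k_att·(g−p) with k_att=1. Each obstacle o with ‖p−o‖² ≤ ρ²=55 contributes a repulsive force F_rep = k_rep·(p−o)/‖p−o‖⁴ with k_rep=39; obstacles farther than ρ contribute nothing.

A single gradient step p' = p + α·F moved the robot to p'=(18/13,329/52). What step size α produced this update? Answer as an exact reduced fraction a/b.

α = 1/4

F_att = 1·(g−p) = 1·(10,-10) = (10.0000,-10.0000)
o1: d²=260 > ρ²=55 → inactive
o2: d²=145 > ρ²=55 → inactive
o3: d²=13 ≤ ρ²=55; F_rep = 39·(-2,-3)/13² = (-0.4615,-0.6923)
F = F_att + ΣF_rep = (9.5385,-10.6923)
Δp = p'−p = (2.3846,-2.6731); α = Δx/Fx = (31/13) / (124/13) = 1/4
check: Δy/Fy = (-139/52) / (-139/13) = 1/4 ✓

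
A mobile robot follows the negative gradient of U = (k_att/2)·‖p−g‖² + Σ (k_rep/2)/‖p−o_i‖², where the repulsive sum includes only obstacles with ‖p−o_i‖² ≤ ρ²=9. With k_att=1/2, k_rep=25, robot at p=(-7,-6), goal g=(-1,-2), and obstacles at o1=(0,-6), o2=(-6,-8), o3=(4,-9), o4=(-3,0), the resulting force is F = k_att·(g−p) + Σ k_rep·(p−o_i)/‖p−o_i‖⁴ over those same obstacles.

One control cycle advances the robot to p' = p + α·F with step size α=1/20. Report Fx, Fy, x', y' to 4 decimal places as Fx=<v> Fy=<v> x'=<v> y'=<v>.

Fx=2.0000 Fy=4.0000 x'=-6.9000 y'=-5.8000

F_att = 1/2·(g−p) = 1/2·(6,4) = (3.0000,2.0000)
o1: d²=49 > ρ²=9 → inactive
o2: d²=5 ≤ ρ²=9; F_rep = 25·(-1,2)/5² = (-1.0000,2.0000)
o3: d²=130 > ρ²=9 → inactive
o4: d²=52 > ρ²=9 → inactive
F = F_att + ΣF_rep = (2.0000,4.0000)
p' = p + 1/20·F = (-6.9000,-5.8000)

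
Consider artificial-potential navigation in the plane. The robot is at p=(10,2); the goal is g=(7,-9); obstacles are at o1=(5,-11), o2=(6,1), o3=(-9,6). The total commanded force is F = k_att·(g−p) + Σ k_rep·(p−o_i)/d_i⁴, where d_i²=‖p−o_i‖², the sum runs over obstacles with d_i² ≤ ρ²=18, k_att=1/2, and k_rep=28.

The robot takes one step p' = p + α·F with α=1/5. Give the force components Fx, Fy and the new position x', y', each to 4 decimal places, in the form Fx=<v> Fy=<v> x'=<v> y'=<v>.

Fx=-1.1125 Fy=-5.4031 x'=9.7775 y'=0.9194

F_att = 1/2·(g−p) = 1/2·(-3,-11) = (-1.5000,-5.5000)
o1: d²=194 > ρ²=18 → inactive
o2: d²=17 ≤ ρ²=18; F_rep = 28·(4,1)/17² = (0.3875,0.0969)
o3: d²=377 > ρ²=18 → inactive
F = F_att + ΣF_rep = (-1.1125,-5.4031)
p' = p + 1/5·F = (9.7775,0.9194)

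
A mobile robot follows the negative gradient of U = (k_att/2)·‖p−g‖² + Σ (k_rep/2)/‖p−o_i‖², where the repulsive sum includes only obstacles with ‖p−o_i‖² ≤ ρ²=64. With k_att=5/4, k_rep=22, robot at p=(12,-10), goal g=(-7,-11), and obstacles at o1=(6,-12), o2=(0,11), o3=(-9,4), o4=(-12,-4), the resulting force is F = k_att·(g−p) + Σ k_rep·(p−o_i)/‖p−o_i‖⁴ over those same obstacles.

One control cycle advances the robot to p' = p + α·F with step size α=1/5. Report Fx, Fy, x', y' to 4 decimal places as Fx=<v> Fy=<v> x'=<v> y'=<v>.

Fx=-23.6675 Fy=-1.2225 x'=7.2665 y'=-10.2445

F_att = 5/4·(g−p) = 5/4·(-19,-1) = (-23.7500,-1.2500)
o1: d²=40 ≤ ρ²=64; F_rep = 22·(6,2)/40² = (0.0825,0.0275)
o2: d²=585 > ρ²=64 → inactive
o3: d²=637 > ρ²=64 → inactive
o4: d²=612 > ρ²=64 → inactive
F = F_att + ΣF_rep = (-23.6675,-1.2225)
p' = p + 1/5·F = (7.2665,-10.2445)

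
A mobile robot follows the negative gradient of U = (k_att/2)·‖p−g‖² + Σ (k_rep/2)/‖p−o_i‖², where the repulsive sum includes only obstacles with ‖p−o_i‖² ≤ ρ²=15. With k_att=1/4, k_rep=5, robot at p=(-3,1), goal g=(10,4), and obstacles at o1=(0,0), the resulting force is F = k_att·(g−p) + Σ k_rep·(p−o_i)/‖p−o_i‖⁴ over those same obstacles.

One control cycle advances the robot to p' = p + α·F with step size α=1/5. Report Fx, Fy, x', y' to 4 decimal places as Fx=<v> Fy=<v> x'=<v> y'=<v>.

F_att = 1/4·(g−p) = 1/4·(13,3) = (3.2500,0.7500)
o1: d²=10 ≤ ρ²=15; F_rep = 5·(-3,1)/10² = (-0.1500,0.0500)
F = F_att + ΣF_rep = (3.1000,0.8000)
p' = p + 1/5·F = (-2.3800,1.1600)

Fx=3.1000 Fy=0.8000 x'=-2.3800 y'=1.1600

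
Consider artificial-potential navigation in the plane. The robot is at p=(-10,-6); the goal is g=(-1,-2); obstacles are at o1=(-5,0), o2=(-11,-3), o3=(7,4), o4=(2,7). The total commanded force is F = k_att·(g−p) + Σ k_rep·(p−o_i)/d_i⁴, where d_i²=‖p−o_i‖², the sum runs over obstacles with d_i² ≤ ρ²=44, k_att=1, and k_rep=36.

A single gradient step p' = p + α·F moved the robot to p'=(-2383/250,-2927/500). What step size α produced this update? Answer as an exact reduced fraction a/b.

α = 1/20

F_att = 1·(g−p) = 1·(9,4) = (9.0000,4.0000)
o1: d²=61 > ρ²=44 → inactive
o2: d²=10 ≤ ρ²=44; F_rep = 36·(1,-3)/10² = (0.3600,-1.0800)
o3: d²=389 > ρ²=44 → inactive
o4: d²=313 > ρ²=44 → inactive
F = F_att + ΣF_rep = (9.3600,2.9200)
Δp = p'−p = (0.4680,0.1460); α = Δx/Fx = (117/250) / (234/25) = 1/20
check: Δy/Fy = (73/500) / (73/25) = 1/20 ✓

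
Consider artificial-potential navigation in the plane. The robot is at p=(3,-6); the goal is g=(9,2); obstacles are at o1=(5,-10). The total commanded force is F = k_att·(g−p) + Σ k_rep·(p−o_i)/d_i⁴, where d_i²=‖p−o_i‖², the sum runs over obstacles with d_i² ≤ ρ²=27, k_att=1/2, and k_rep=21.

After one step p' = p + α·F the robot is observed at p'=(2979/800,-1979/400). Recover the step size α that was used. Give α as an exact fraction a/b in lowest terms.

F_att = 1/2·(g−p) = 1/2·(6,8) = (3.0000,4.0000)
o1: d²=20 ≤ ρ²=27; F_rep = 21·(-2,4)/20² = (-0.1050,0.2100)
F = F_att + ΣF_rep = (2.8950,4.2100)
Δp = p'−p = (0.7238,1.0525); α = Δx/Fx = (579/800) / (579/200) = 1/4
check: Δy/Fy = (421/400) / (421/100) = 1/4 ✓

α = 1/4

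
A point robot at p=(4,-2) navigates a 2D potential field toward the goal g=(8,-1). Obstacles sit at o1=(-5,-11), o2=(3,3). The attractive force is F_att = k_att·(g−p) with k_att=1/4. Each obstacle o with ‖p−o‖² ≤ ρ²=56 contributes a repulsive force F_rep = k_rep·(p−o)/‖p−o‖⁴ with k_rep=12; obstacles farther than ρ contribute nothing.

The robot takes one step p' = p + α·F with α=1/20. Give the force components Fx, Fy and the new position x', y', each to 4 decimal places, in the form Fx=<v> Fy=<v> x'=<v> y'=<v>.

F_att = 1/4·(g−p) = 1/4·(4,1) = (1.0000,0.2500)
o1: d²=162 > ρ²=56 → inactive
o2: d²=26 ≤ ρ²=56; F_rep = 12·(1,-5)/26² = (0.0178,-0.0888)
F = F_att + ΣF_rep = (1.0178,0.1612)
p' = p + 1/20·F = (4.0509,-1.9919)

Fx=1.0178 Fy=0.1612 x'=4.0509 y'=-1.9919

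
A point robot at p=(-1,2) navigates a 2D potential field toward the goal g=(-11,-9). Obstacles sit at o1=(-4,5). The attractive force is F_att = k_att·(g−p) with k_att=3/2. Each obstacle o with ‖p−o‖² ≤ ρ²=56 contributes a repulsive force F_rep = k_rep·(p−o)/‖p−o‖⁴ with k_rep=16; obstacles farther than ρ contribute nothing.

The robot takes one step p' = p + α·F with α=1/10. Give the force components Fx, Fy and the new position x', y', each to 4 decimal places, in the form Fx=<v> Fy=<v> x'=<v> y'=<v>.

F_att = 3/2·(g−p) = 3/2·(-10,-11) = (-15.0000,-16.5000)
o1: d²=18 ≤ ρ²=56; F_rep = 16·(3,-3)/18² = (0.1481,-0.1481)
F = F_att + ΣF_rep = (-14.8519,-16.6481)
p' = p + 1/10·F = (-2.4852,0.3352)

Fx=-14.8519 Fy=-16.6481 x'=-2.4852 y'=0.3352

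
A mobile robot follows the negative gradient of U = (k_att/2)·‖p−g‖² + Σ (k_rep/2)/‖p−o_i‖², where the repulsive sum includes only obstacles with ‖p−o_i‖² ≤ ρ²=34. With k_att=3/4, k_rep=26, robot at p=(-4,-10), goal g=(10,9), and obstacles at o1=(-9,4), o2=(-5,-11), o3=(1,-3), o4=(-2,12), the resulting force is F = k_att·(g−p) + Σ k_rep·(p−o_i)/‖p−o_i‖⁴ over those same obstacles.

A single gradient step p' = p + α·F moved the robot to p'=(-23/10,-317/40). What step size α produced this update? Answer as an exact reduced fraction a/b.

α = 1/10

F_att = 3/4·(g−p) = 3/4·(14,19) = (10.5000,14.2500)
o1: d²=221 > ρ²=34 → inactive
o2: d²=2 ≤ ρ²=34; F_rep = 26·(1,1)/2² = (6.5000,6.5000)
o3: d²=74 > ρ²=34 → inactive
o4: d²=488 > ρ²=34 → inactive
F = F_att + ΣF_rep = (17.0000,20.7500)
Δp = p'−p = (1.7000,2.0750); α = Δx/Fx = (17/10) / (17) = 1/10
check: Δy/Fy = (83/40) / (83/4) = 1/10 ✓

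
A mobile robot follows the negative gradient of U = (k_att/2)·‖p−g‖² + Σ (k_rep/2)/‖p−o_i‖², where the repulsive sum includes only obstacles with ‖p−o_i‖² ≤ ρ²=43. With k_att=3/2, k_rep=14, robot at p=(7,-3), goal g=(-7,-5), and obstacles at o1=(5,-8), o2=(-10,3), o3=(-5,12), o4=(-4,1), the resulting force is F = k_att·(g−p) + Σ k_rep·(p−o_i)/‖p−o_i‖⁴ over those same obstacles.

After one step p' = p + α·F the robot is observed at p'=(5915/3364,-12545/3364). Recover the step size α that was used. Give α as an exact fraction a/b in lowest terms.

F_att = 3/2·(g−p) = 3/2·(-14,-2) = (-21.0000,-3.0000)
o1: d²=29 ≤ ρ²=43; F_rep = 14·(2,5)/29² = (0.0333,0.0832)
o2: d²=325 > ρ²=43 → inactive
o3: d²=369 > ρ²=43 → inactive
o4: d²=137 > ρ²=43 → inactive
F = F_att + ΣF_rep = (-20.9667,-2.9168)
Δp = p'−p = (-5.2417,-0.7292); α = Δx/Fx = (-17633/3364) / (-17633/841) = 1/4
check: Δy/Fy = (-2453/3364) / (-2453/841) = 1/4 ✓

α = 1/4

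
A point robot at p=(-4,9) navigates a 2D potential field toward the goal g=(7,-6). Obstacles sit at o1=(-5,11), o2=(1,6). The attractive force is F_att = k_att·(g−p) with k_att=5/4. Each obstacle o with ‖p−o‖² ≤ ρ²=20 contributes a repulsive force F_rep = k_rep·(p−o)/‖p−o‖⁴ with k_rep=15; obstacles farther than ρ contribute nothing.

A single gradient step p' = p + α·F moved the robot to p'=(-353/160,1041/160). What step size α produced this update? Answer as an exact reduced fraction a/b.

F_att = 5/4·(g−p) = 5/4·(11,-15) = (13.7500,-18.7500)
o1: d²=5 ≤ ρ²=20; F_rep = 15·(1,-2)/5² = (0.6000,-1.2000)
o2: d²=34 > ρ²=20 → inactive
F = F_att + ΣF_rep = (14.3500,-19.9500)
Δp = p'−p = (1.7937,-2.4937); α = Δx/Fx = (287/160) / (287/20) = 1/8
check: Δy/Fy = (-399/160) / (-399/20) = 1/8 ✓

α = 1/8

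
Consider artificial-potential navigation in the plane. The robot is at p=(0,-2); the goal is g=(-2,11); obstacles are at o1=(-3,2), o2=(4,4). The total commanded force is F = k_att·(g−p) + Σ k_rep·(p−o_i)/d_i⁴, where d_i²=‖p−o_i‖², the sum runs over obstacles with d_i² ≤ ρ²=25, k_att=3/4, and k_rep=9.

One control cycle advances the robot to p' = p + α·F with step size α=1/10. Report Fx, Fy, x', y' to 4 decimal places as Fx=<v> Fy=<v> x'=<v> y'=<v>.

Fx=-1.4568 Fy=9.6924 x'=-0.1457 y'=-1.0308

F_att = 3/4·(g−p) = 3/4·(-2,13) = (-1.5000,9.7500)
o1: d²=25 ≤ ρ²=25; F_rep = 9·(3,-4)/25² = (0.0432,-0.0576)
o2: d²=52 > ρ²=25 → inactive
F = F_att + ΣF_rep = (-1.4568,9.6924)
p' = p + 1/10·F = (-0.1457,-1.0308)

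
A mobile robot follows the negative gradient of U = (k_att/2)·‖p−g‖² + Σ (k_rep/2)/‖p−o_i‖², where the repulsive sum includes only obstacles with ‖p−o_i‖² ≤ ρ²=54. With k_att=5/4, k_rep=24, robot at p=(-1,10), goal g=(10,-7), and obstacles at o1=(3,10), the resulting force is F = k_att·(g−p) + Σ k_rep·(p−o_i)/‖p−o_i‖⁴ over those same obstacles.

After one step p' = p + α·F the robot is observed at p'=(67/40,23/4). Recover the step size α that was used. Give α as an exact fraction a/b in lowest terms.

α = 1/5

F_att = 5/4·(g−p) = 5/4·(11,-17) = (13.7500,-21.2500)
o1: d²=16 ≤ ρ²=54; F_rep = 24·(-4,0)/16² = (-0.3750,0.0000)
F = F_att + ΣF_rep = (13.3750,-21.2500)
Δp = p'−p = (2.6750,-4.2500); α = Δx/Fx = (107/40) / (107/8) = 1/5
check: Δy/Fy = (-17/4) / (-85/4) = 1/5 ✓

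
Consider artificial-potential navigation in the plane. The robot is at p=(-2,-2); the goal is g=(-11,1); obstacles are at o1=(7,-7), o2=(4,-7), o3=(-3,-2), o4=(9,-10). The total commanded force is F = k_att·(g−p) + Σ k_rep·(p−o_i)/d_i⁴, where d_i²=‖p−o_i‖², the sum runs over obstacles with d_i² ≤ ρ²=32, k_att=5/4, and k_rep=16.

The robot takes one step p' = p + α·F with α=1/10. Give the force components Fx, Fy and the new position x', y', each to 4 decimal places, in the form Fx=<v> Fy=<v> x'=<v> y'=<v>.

Fx=4.7500 Fy=3.7500 x'=-1.5250 y'=-1.6250

F_att = 5/4·(g−p) = 5/4·(-9,3) = (-11.2500,3.7500)
o1: d²=106 > ρ²=32 → inactive
o2: d²=61 > ρ²=32 → inactive
o3: d²=1 ≤ ρ²=32; F_rep = 16·(1,0)/1² = (16.0000,0.0000)
o4: d²=185 > ρ²=32 → inactive
F = F_att + ΣF_rep = (4.7500,3.7500)
p' = p + 1/10·F = (-1.5250,-1.6250)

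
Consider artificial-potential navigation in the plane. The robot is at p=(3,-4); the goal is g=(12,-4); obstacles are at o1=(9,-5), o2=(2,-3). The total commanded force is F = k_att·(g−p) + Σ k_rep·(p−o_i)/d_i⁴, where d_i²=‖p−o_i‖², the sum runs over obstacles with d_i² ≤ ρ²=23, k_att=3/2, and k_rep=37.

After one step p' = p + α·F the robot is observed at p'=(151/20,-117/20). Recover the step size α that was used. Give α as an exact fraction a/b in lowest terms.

F_att = 3/2·(g−p) = 3/2·(9,0) = (13.5000,0.0000)
o1: d²=37 > ρ²=23 → inactive
o2: d²=2 ≤ ρ²=23; F_rep = 37·(1,-1)/2² = (9.2500,-9.2500)
F = F_att + ΣF_rep = (22.7500,-9.2500)
Δp = p'−p = (4.5500,-1.8500); α = Δx/Fx = (91/20) / (91/4) = 1/5
check: Δy/Fy = (-37/20) / (-37/4) = 1/5 ✓

α = 1/5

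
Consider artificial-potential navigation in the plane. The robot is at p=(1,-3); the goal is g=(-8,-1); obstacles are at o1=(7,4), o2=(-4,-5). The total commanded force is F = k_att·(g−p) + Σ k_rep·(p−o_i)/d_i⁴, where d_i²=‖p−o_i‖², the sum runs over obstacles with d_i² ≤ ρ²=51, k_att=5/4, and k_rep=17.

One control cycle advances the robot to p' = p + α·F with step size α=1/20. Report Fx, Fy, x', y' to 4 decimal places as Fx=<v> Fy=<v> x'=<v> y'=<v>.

Fx=-11.1489 Fy=2.5404 x'=0.4426 y'=-2.8730

F_att = 5/4·(g−p) = 5/4·(-9,2) = (-11.2500,2.5000)
o1: d²=85 > ρ²=51 → inactive
o2: d²=29 ≤ ρ²=51; F_rep = 17·(5,2)/29² = (0.1011,0.0404)
F = F_att + ΣF_rep = (-11.1489,2.5404)
p' = p + 1/20·F = (0.4426,-2.8730)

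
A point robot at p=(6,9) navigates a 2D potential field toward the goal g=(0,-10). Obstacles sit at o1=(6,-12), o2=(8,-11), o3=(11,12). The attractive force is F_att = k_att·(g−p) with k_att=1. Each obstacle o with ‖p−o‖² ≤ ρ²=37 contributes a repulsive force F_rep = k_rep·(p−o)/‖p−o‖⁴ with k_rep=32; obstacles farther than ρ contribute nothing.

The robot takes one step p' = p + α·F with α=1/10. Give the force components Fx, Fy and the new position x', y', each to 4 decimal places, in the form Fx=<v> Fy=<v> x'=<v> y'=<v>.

Fx=-6.1384 Fy=-19.0830 x'=5.3862 y'=7.0917

F_att = 1·(g−p) = 1·(-6,-19) = (-6.0000,-19.0000)
o1: d²=441 > ρ²=37 → inactive
o2: d²=404 > ρ²=37 → inactive
o3: d²=34 ≤ ρ²=37; F_rep = 32·(-5,-3)/34² = (-0.1384,-0.0830)
F = F_att + ΣF_rep = (-6.1384,-19.0830)
p' = p + 1/10·F = (5.3862,7.0917)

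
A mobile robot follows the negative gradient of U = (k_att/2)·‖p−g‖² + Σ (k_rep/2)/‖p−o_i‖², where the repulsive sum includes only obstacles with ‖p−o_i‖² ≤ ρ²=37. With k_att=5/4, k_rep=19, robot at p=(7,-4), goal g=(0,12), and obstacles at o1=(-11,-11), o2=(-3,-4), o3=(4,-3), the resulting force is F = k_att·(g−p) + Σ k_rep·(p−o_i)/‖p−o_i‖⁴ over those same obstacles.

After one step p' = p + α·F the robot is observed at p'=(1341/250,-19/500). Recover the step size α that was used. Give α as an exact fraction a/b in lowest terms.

F_att = 5/4·(g−p) = 5/4·(-7,16) = (-8.7500,20.0000)
o1: d²=373 > ρ²=37 → inactive
o2: d²=100 > ρ²=37 → inactive
o3: d²=10 ≤ ρ²=37; F_rep = 19·(3,-1)/10² = (0.5700,-0.1900)
F = F_att + ΣF_rep = (-8.1800,19.8100)
Δp = p'−p = (-1.6360,3.9620); α = Δx/Fx = (-409/250) / (-409/50) = 1/5
check: Δy/Fy = (1981/500) / (1981/100) = 1/5 ✓

α = 1/5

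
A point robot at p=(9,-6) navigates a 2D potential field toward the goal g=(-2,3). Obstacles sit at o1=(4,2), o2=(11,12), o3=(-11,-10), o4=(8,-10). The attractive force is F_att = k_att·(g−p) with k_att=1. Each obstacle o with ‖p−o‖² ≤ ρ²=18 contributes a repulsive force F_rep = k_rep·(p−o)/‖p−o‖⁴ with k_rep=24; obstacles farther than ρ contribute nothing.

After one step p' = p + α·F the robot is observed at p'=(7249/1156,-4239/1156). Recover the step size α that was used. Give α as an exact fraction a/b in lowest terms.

F_att = 1·(g−p) = 1·(-11,9) = (-11.0000,9.0000)
o1: d²=89 > ρ²=18 → inactive
o2: d²=328 > ρ²=18 → inactive
o3: d²=416 > ρ²=18 → inactive
o4: d²=17 ≤ ρ²=18; F_rep = 24·(1,4)/17² = (0.0830,0.3322)
F = F_att + ΣF_rep = (-10.9170,9.3322)
Δp = p'−p = (-2.7292,2.3330); α = Δx/Fx = (-3155/1156) / (-3155/289) = 1/4
check: Δy/Fy = (2697/1156) / (2697/289) = 1/4 ✓

α = 1/4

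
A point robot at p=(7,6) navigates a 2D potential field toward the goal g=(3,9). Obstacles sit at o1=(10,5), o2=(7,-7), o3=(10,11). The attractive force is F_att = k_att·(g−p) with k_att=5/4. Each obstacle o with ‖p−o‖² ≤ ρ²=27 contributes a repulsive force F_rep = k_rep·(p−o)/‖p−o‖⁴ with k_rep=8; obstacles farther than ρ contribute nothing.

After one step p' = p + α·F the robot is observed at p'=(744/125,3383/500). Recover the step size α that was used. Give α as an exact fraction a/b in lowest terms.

α = 1/5

F_att = 5/4·(g−p) = 5/4·(-4,3) = (-5.0000,3.7500)
o1: d²=10 ≤ ρ²=27; F_rep = 8·(-3,1)/10² = (-0.2400,0.0800)
o2: d²=169 > ρ²=27 → inactive
o3: d²=34 > ρ²=27 → inactive
F = F_att + ΣF_rep = (-5.2400,3.8300)
Δp = p'−p = (-1.0480,0.7660); α = Δx/Fx = (-131/125) / (-131/25) = 1/5
check: Δy/Fy = (383/500) / (383/100) = 1/5 ✓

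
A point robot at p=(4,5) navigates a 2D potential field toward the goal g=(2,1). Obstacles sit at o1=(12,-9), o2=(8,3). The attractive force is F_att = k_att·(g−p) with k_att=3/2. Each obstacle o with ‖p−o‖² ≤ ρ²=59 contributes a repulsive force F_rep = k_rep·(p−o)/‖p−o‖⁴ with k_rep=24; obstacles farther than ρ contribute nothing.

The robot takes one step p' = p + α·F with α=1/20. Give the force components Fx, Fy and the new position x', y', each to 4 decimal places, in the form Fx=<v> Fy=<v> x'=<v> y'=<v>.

Fx=-3.2400 Fy=-5.8800 x'=3.8380 y'=4.7060

F_att = 3/2·(g−p) = 3/2·(-2,-4) = (-3.0000,-6.0000)
o1: d²=260 > ρ²=59 → inactive
o2: d²=20 ≤ ρ²=59; F_rep = 24·(-4,2)/20² = (-0.2400,0.1200)
F = F_att + ΣF_rep = (-3.2400,-5.8800)
p' = p + 1/20·F = (3.8380,4.7060)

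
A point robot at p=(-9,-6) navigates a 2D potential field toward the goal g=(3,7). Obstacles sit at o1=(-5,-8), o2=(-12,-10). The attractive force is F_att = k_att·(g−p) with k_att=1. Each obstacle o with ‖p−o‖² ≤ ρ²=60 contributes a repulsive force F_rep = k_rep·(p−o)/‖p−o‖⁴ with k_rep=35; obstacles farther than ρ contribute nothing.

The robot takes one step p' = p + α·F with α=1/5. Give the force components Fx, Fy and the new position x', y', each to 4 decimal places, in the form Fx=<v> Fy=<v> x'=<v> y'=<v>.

F_att = 1·(g−p) = 1·(12,13) = (12.0000,13.0000)
o1: d²=20 ≤ ρ²=60; F_rep = 35·(-4,2)/20² = (-0.3500,0.1750)
o2: d²=25 ≤ ρ²=60; F_rep = 35·(3,4)/25² = (0.1680,0.2240)
F = F_att + ΣF_rep = (11.8180,13.3990)
p' = p + 1/5·F = (-6.6364,-3.3202)

Fx=11.8180 Fy=13.3990 x'=-6.6364 y'=-3.3202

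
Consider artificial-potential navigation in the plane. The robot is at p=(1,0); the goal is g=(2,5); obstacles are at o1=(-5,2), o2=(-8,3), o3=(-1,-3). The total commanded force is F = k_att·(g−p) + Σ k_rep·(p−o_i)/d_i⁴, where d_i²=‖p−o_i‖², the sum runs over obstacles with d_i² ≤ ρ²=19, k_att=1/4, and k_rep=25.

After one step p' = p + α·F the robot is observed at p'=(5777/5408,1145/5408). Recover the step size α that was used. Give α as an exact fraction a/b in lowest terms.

F_att = 1/4·(g−p) = 1/4·(1,5) = (0.2500,1.2500)
o1: d²=40 > ρ²=19 → inactive
o2: d²=90 > ρ²=19 → inactive
o3: d²=13 ≤ ρ²=19; F_rep = 25·(2,3)/13² = (0.2959,0.4438)
F = F_att + ΣF_rep = (0.5459,1.6938)
Δp = p'−p = (0.0682,0.2117); α = Δx/Fx = (369/5408) / (369/676) = 1/8
check: Δy/Fy = (1145/5408) / (1145/676) = 1/8 ✓

α = 1/8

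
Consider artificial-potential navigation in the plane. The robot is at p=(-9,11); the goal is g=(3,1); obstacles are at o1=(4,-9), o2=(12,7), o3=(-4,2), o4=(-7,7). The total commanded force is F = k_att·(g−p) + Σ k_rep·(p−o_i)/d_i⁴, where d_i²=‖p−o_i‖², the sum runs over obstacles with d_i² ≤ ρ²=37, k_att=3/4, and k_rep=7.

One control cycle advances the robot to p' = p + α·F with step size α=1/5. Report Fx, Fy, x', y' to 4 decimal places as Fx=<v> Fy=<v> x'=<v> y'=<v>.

Fx=8.9650 Fy=-7.4300 x'=-7.2070 y'=9.5140

F_att = 3/4·(g−p) = 3/4·(12,-10) = (9.0000,-7.5000)
o1: d²=569 > ρ²=37 → inactive
o2: d²=457 > ρ²=37 → inactive
o3: d²=106 > ρ²=37 → inactive
o4: d²=20 ≤ ρ²=37; F_rep = 7·(-2,4)/20² = (-0.0350,0.0700)
F = F_att + ΣF_rep = (8.9650,-7.4300)
p' = p + 1/5·F = (-7.2070,9.5140)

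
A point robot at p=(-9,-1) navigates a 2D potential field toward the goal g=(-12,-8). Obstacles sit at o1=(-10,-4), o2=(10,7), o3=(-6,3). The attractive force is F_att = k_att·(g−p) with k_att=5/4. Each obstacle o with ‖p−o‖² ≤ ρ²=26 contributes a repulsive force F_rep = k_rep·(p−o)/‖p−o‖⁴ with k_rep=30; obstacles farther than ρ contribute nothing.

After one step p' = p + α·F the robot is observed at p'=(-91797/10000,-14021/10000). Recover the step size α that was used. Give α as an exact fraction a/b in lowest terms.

F_att = 5/4·(g−p) = 5/4·(-3,-7) = (-3.7500,-8.7500)
o1: d²=10 ≤ ρ²=26; F_rep = 30·(1,3)/10² = (0.3000,0.9000)
o2: d²=425 > ρ²=26 → inactive
o3: d²=25 ≤ ρ²=26; F_rep = 30·(-3,-4)/25² = (-0.1440,-0.1920)
F = F_att + ΣF_rep = (-3.5940,-8.0420)
Δp = p'−p = (-0.1797,-0.4021); α = Δx/Fx = (-1797/10000) / (-1797/500) = 1/20
check: Δy/Fy = (-4021/10000) / (-4021/500) = 1/20 ✓

α = 1/20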